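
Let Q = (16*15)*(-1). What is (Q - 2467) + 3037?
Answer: 330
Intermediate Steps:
Q = -240 (Q = 240*(-1) = -240)
(Q - 2467) + 3037 = (-240 - 2467) + 3037 = -2707 + 3037 = 330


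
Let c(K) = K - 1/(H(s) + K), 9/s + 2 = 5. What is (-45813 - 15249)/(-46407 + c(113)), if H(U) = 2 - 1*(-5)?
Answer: 7327440/5555281 ≈ 1.3190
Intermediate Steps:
s = 3 (s = 9/(-2 + 5) = 9/3 = 9*(⅓) = 3)
H(U) = 7 (H(U) = 2 + 5 = 7)
c(K) = K - 1/(7 + K)
(-45813 - 15249)/(-46407 + c(113)) = (-45813 - 15249)/(-46407 + (-1 + 113² + 7*113)/(7 + 113)) = -61062/(-46407 + (-1 + 12769 + 791)/120) = -61062/(-46407 + (1/120)*13559) = -61062/(-46407 + 13559/120) = -61062/(-5555281/120) = -61062*(-120/5555281) = 7327440/5555281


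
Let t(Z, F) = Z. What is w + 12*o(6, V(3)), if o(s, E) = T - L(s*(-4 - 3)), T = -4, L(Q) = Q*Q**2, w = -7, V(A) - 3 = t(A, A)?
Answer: 889001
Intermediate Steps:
V(A) = 3 + A
L(Q) = Q**3
o(s, E) = -4 + 343*s**3 (o(s, E) = -4 - (s*(-4 - 3))**3 = -4 - (s*(-7))**3 = -4 - (-7*s)**3 = -4 - (-343)*s**3 = -4 + 343*s**3)
w + 12*o(6, V(3)) = -7 + 12*(-4 + 343*6**3) = -7 + 12*(-4 + 343*216) = -7 + 12*(-4 + 74088) = -7 + 12*74084 = -7 + 889008 = 889001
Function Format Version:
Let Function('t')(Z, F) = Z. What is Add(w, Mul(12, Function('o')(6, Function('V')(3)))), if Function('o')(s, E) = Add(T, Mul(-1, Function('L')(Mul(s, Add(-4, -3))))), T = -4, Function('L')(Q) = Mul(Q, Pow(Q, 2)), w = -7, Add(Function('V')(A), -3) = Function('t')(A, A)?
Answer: 889001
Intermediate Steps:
Function('V')(A) = Add(3, A)
Function('L')(Q) = Pow(Q, 3)
Function('o')(s, E) = Add(-4, Mul(343, Pow(s, 3))) (Function('o')(s, E) = Add(-4, Mul(-1, Pow(Mul(s, Add(-4, -3)), 3))) = Add(-4, Mul(-1, Pow(Mul(s, -7), 3))) = Add(-4, Mul(-1, Pow(Mul(-7, s), 3))) = Add(-4, Mul(-1, Mul(-343, Pow(s, 3)))) = Add(-4, Mul(343, Pow(s, 3))))
Add(w, Mul(12, Function('o')(6, Function('V')(3)))) = Add(-7, Mul(12, Add(-4, Mul(343, Pow(6, 3))))) = Add(-7, Mul(12, Add(-4, Mul(343, 216)))) = Add(-7, Mul(12, Add(-4, 74088))) = Add(-7, Mul(12, 74084)) = Add(-7, 889008) = 889001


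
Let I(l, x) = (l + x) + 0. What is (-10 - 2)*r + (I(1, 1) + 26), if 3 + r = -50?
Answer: 664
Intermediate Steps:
r = -53 (r = -3 - 50 = -53)
I(l, x) = l + x
(-10 - 2)*r + (I(1, 1) + 26) = (-10 - 2)*(-53) + ((1 + 1) + 26) = -12*(-53) + (2 + 26) = 636 + 28 = 664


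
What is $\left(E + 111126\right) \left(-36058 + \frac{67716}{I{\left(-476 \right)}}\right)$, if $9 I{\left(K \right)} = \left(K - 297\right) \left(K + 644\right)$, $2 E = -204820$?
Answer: $- \frac{1700798677754}{5411} \approx -3.1432 \cdot 10^{8}$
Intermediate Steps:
$E = -102410$ ($E = \frac{1}{2} \left(-204820\right) = -102410$)
$I{\left(K \right)} = \frac{\left(-297 + K\right) \left(644 + K\right)}{9}$ ($I{\left(K \right)} = \frac{\left(K - 297\right) \left(K + 644\right)}{9} = \frac{\left(-297 + K\right) \left(644 + K\right)}{9}$)
$\left(E + 111126\right) \left(-36058 + \frac{67716}{I{\left(-476 \right)}}\right) = \left(-102410 + 111126\right) \left(-36058 + \frac{67716}{-21252 + \frac{\left(-476\right)^{2}}{9} + \frac{347}{9} \left(-476\right)}\right) = 8716 \left(-36058 + \frac{67716}{-21252 + \frac{1}{9} \cdot 226576 - \frac{165172}{9}}\right) = 8716 \left(-36058 + \frac{67716}{-21252 + \frac{226576}{9} - \frac{165172}{9}}\right) = 8716 \left(-36058 + \frac{67716}{- \frac{43288}{3}}\right) = 8716 \left(-36058 + 67716 \left(- \frac{3}{43288}\right)\right) = 8716 \left(-36058 - \frac{50787}{10822}\right) = 8716 \left(- \frac{390270463}{10822}\right) = - \frac{1700798677754}{5411}$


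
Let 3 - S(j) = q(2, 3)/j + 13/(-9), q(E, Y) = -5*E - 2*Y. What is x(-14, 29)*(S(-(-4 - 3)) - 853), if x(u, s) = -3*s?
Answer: 1546135/21 ≈ 73626.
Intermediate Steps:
S(j) = 40/9 + 16/j (S(j) = 3 - ((-5*2 - 2*3)/j + 13/(-9)) = 3 - ((-10 - 6)/j + 13*(-⅑)) = 3 - (-16/j - 13/9) = 3 - (-13/9 - 16/j) = 3 + (13/9 + 16/j) = 40/9 + 16/j)
x(-14, 29)*(S(-(-4 - 3)) - 853) = (-3*29)*((40/9 + 16/((-(-4 - 3)))) - 853) = -87*((40/9 + 16/((-1*(-7)))) - 853) = -87*((40/9 + 16/7) - 853) = -87*(424/63 - 853) = -87*(-53315/63) = 1546135/21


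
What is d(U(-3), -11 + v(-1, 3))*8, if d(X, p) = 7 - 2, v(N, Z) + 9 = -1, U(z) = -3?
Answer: 40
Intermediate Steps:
v(N, Z) = -10 (v(N, Z) = -9 - 1 = -10)
d(X, p) = 5
d(U(-3), -11 + v(-1, 3))*8 = 5*8 = 40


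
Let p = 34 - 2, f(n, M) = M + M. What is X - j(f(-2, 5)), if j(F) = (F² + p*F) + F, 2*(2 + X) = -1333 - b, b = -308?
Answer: -1889/2 ≈ -944.50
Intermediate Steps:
f(n, M) = 2*M
p = 32
X = -1029/2 (X = -2 + (-1333 - 1*(-308))/2 = -2 + (-1333 + 308)/2 = -2 + (½)*(-1025) = -2 - 1025/2 = -1029/2 ≈ -514.50)
j(F) = F² + 33*F (j(F) = (F² + 32*F) + F = F² + 33*F)
X - j(f(-2, 5)) = -1029/2 - 2*5*(33 + 2*5) = -1029/2 - 10*(33 + 10) = -1029/2 - 10*43 = -1029/2 - 1*430 = -1029/2 - 430 = -1889/2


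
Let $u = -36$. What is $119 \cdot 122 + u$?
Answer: $14482$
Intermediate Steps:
$119 \cdot 122 + u = 119 \cdot 122 - 36 = 14518 - 36 = 14482$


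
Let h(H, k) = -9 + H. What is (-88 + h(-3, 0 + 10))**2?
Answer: 10000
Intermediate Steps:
(-88 + h(-3, 0 + 10))**2 = (-88 + (-9 - 3))**2 = (-88 - 12)**2 = (-100)**2 = 10000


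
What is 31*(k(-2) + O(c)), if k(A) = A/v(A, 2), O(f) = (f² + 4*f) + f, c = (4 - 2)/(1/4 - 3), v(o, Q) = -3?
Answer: -27466/363 ≈ -75.664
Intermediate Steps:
c = -8/11 (c = 2/(¼ - 3) = 2/(-11/4) = 2*(-4/11) = -8/11 ≈ -0.72727)
O(f) = f² + 5*f
k(A) = -A/3 (k(A) = A/(-3) = A*(-⅓) = -A/3)
31*(k(-2) + O(c)) = 31*(-⅓*(-2) - 8*(5 - 8/11)/11) = 31*(⅔ - 8/11*47/11) = 31*(⅔ - 376/121) = 31*(-886/363) = -27466/363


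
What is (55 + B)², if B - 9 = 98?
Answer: 26244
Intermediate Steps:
B = 107 (B = 9 + 98 = 107)
(55 + B)² = (55 + 107)² = 162² = 26244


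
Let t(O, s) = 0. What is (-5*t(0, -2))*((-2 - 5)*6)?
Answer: 0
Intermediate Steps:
(-5*t(0, -2))*((-2 - 5)*6) = (-5*0)*((-2 - 5)*6) = 0*(-7*6) = 0*(-42) = 0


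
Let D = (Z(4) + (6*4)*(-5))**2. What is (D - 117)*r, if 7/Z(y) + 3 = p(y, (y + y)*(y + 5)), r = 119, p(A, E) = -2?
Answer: 43497356/25 ≈ 1.7399e+6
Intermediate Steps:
Z(y) = -7/5 (Z(y) = 7/(-3 - 2) = 7/(-5) = 7*(-1/5) = -7/5)
D = 368449/25 (D = (-7/5 + (6*4)*(-5))**2 = (-7/5 + 24*(-5))**2 = (-7/5 - 120)**2 = (-607/5)**2 = 368449/25 ≈ 14738.)
(D - 117)*r = (368449/25 - 117)*119 = (365524/25)*119 = 43497356/25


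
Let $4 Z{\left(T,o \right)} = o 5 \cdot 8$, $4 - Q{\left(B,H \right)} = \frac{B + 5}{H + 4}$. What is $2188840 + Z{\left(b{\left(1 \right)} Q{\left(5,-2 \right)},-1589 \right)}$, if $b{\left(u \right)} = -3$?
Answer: $2172950$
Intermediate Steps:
$Q{\left(B,H \right)} = 4 - \frac{5 + B}{4 + H}$ ($Q{\left(B,H \right)} = 4 - \frac{B + 5}{H + 4} = 4 - \frac{5 + B}{4 + H}$)
$Z{\left(T,o \right)} = 10 o$ ($Z{\left(T,o \right)} = \frac{o 5 \cdot 8}{4} = \frac{5 o 8}{4} = \frac{40 o}{4} = 10 o$)
$2188840 + Z{\left(b{\left(1 \right)} Q{\left(5,-2 \right)},-1589 \right)} = 2188840 + 10 \left(-1589\right) = 2188840 - 15890 = 2172950$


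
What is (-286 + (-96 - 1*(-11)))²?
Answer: 137641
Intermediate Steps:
(-286 + (-96 - 1*(-11)))² = (-286 + (-96 + 11))² = (-286 - 85)² = (-371)² = 137641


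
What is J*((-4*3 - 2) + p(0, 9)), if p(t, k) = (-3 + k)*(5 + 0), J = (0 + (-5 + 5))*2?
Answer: 0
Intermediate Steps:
J = 0 (J = (0 + 0)*2 = 0*2 = 0)
p(t, k) = -15 + 5*k (p(t, k) = (-3 + k)*5 = -15 + 5*k)
J*((-4*3 - 2) + p(0, 9)) = 0*((-4*3 - 2) + (-15 + 5*9)) = 0*((-12 - 2) + (-15 + 45)) = 0*(-14 + 30) = 0*16 = 0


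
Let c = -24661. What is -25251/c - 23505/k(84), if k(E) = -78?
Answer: 14913497/49322 ≈ 302.37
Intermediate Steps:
-25251/c - 23505/k(84) = -25251/(-24661) - 23505/(-78) = -25251*(-1/24661) - 23505*(-1/78) = 25251/24661 + 7835/26 = 14913497/49322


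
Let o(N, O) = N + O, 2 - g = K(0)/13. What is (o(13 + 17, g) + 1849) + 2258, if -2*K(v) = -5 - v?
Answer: 107609/26 ≈ 4138.8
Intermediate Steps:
K(v) = 5/2 + v/2 (K(v) = -(-5 - v)/2 = 5/2 + v/2)
g = 47/26 (g = 2 - (5/2 + (1/2)*0)/13 = 2 - (5/2 + 0)/13 = 2 - 5/(2*13) = 2 - 1*5/26 = 2 - 5/26 = 47/26 ≈ 1.8077)
(o(13 + 17, g) + 1849) + 2258 = (((13 + 17) + 47/26) + 1849) + 2258 = ((30 + 47/26) + 1849) + 2258 = (827/26 + 1849) + 2258 = 48901/26 + 2258 = 107609/26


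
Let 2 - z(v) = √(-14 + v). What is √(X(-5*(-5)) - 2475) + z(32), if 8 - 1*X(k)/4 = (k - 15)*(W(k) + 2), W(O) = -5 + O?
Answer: 2 - 3*√2 + I*√3323 ≈ -2.2426 + 57.645*I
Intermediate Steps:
z(v) = 2 - √(-14 + v)
X(k) = 32 - 4*(-15 + k)*(-3 + k) (X(k) = 32 - 4*(k - 15)*((-5 + k) + 2) = 32 - 4*(-15 + k)*(-3 + k))
√(X(-5*(-5)) - 2475) + z(32) = √((-148 - 4*(-5*(-5))² + 72*(-5*(-5))) - 2475) + (2 - √(-14 + 32)) = √((-148 - 4*25² + 72*25) - 2475) + (2 - √18) = √((-148 - 4*625 + 1800) - 2475) + (2 - 3*√2) = √((-148 - 2500 + 1800) - 2475) + (2 - 3*√2) = √(-848 - 2475) + (2 - 3*√2) = √(-3323) + (2 - 3*√2) = I*√3323 + (2 - 3*√2) = 2 - 3*√2 + I*√3323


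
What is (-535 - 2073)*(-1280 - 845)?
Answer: 5542000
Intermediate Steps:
(-535 - 2073)*(-1280 - 845) = -2608*(-2125) = 5542000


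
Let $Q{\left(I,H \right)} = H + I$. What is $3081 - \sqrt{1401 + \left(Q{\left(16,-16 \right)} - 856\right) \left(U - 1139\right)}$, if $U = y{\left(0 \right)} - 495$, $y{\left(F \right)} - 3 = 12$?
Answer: $3081 - 11 \sqrt{11465} \approx 1903.2$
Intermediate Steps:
$y{\left(F \right)} = 15$ ($y{\left(F \right)} = 3 + 12 = 15$)
$U = -480$ ($U = 15 - 495 = -480$)
$3081 - \sqrt{1401 + \left(Q{\left(16,-16 \right)} - 856\right) \left(U - 1139\right)} = 3081 - \sqrt{1401 + \left(\left(-16 + 16\right) - 856\right) \left(-480 - 1139\right)} = 3081 - \sqrt{1401 + \left(0 - 856\right) \left(-1619\right)} = 3081 - \sqrt{1401 - -1385864} = 3081 - \sqrt{1401 + 1385864} = 3081 - \sqrt{1387265} = 3081 - 11 \sqrt{11465}$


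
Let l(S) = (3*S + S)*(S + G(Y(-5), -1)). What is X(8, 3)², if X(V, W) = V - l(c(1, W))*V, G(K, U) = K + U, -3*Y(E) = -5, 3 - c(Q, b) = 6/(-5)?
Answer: 260887104/625 ≈ 4.1742e+5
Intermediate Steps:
c(Q, b) = 21/5 (c(Q, b) = 3 - 6/(-5) = 3 - 6*(-1)/5 = 3 - 1*(-6/5) = 3 + 6/5 = 21/5)
Y(E) = 5/3 (Y(E) = -⅓*(-5) = 5/3)
l(S) = 4*S*(⅔ + S) (l(S) = (3*S + S)*(S + (5/3 - 1)) = (4*S)*(S + ⅔) = (4*S)*(⅔ + S) = 4*S*(⅔ + S))
X(V, W) = -2019*V/25 (X(V, W) = V - (4/3)*(21/5)*(2 + 3*(21/5))*V = V - (4/3)*(21/5)*(2 + 63/5)*V = V - (4/3)*(21/5)*(73/5)*V = V - 2044*V/25 = -2019*V/25)
X(8, 3)² = (-2019/25*8)² = (-16152/25)² = 260887104/625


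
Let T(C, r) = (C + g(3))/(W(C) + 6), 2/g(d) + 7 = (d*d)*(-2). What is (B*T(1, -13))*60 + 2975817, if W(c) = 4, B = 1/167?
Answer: 12424036113/4175 ≈ 2.9758e+6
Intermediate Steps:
B = 1/167 ≈ 0.0059880
g(d) = 2/(-7 - 2*d**2) (g(d) = 2/(-7 + (d*d)*(-2)) = 2/(-7 + d**2*(-2)) = 2/(-7 - 2*d**2))
T(C, r) = -1/125 + C/10 (T(C, r) = (C - 2/(7 + 2*3**2))/(4 + 6) = (C - 2/(7 + 2*9))/10 = (C - 2/(7 + 18))*(1/10) = (C - 2/25)*(1/10) = (-2/25 + C)*(1/10) = -1/125 + C/10)
(B*T(1, -13))*60 + 2975817 = ((-1/125 + (1/10)*1)/167)*60 + 2975817 = ((-1/125 + 1/10)/167)*60 + 2975817 = ((1/167)*(23/250))*60 + 2975817 = (23/41750)*60 + 2975817 = 138/4175 + 2975817 = 12424036113/4175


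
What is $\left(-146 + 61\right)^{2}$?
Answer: $7225$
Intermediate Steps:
$\left(-146 + 61\right)^{2} = \left(-85\right)^{2} = 7225$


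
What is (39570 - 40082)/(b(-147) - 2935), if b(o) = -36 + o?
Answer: 256/1559 ≈ 0.16421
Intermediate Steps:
(39570 - 40082)/(b(-147) - 2935) = (39570 - 40082)/((-36 - 147) - 2935) = -512/(-183 - 2935) = -512/(-3118) = -512*(-1/3118) = 256/1559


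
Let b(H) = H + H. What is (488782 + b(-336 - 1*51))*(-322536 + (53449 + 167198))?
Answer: -49722647112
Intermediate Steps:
b(H) = 2*H
(488782 + b(-336 - 1*51))*(-322536 + (53449 + 167198)) = (488782 + 2*(-336 - 1*51))*(-322536 + (53449 + 167198)) = (488782 + 2*(-336 - 51))*(-322536 + 220647) = (488782 + 2*(-387))*(-101889) = (488782 - 774)*(-101889) = 488008*(-101889) = -49722647112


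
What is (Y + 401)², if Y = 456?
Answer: 734449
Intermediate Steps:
(Y + 401)² = (456 + 401)² = 857² = 734449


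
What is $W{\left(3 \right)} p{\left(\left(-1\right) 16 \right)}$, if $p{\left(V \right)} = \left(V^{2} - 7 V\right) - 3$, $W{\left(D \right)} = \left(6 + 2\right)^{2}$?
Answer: $23360$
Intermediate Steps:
$W{\left(D \right)} = 64$ ($W{\left(D \right)} = 8^{2} = 64$)
$p{\left(V \right)} = -3 + V^{2} - 7 V$
$W{\left(3 \right)} p{\left(\left(-1\right) 16 \right)} = 64 \left(-3 + \left(\left(-1\right) 16\right)^{2} - 7 \left(\left(-1\right) 16\right)\right) = 64 \left(-3 + \left(-16\right)^{2} - -112\right) = 64 \left(-3 + 256 + 112\right) = 64 \cdot 365 = 23360$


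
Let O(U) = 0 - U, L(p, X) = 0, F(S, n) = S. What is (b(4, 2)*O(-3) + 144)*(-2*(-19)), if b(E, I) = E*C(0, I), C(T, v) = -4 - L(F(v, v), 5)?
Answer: 3648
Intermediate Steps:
O(U) = -U
C(T, v) = -4 (C(T, v) = -4 - 1*0 = -4 + 0 = -4)
b(E, I) = -4*E (b(E, I) = E*(-4) = -4*E)
(b(4, 2)*O(-3) + 144)*(-2*(-19)) = ((-4*4)*(-1*(-3)) + 144)*(-2*(-19)) = (-16*3 + 144)*38 = (-48 + 144)*38 = 96*38 = 3648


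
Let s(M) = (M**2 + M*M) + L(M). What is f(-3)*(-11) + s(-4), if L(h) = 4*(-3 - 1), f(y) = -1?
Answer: 27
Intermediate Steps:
L(h) = -16 (L(h) = 4*(-4) = -16)
s(M) = -16 + 2*M**2 (s(M) = (M**2 + M*M) - 16 = (M**2 + M**2) - 16 = 2*M**2 - 16 = -16 + 2*M**2)
f(-3)*(-11) + s(-4) = -1*(-11) + (-16 + 2*(-4)**2) = 11 + (-16 + 2*16) = 11 + (-16 + 32) = 11 + 16 = 27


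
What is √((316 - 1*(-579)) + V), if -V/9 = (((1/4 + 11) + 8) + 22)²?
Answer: I*√230705/4 ≈ 120.08*I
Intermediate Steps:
V = -245025/16 (V = -9*(((1/4 + 11) + 8) + 22)² = -9*(((¼ + 11) + 8) + 22)² = -9*((45/4 + 8) + 22)² = -9*(77/4 + 22)² = -9*(165/4)² = -9*27225/16 = -245025/16 ≈ -15314.)
√((316 - 1*(-579)) + V) = √((316 - 1*(-579)) - 245025/16) = √((316 + 579) - 245025/16) = √(895 - 245025/16) = √(-230705/16) = I*√230705/4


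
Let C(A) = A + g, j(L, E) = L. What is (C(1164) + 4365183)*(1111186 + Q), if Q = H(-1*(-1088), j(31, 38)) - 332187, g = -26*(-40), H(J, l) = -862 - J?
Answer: 3393673700963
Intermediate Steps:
g = 1040
C(A) = 1040 + A (C(A) = A + 1040 = 1040 + A)
Q = -334137 (Q = (-862 - (-1)*(-1088)) - 332187 = (-862 - 1*1088) - 332187 = (-862 - 1088) - 332187 = -1950 - 332187 = -334137)
(C(1164) + 4365183)*(1111186 + Q) = ((1040 + 1164) + 4365183)*(1111186 - 334137) = (2204 + 4365183)*777049 = 4367387*777049 = 3393673700963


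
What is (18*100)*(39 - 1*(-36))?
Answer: 135000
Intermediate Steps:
(18*100)*(39 - 1*(-36)) = 1800*(39 + 36) = 1800*75 = 135000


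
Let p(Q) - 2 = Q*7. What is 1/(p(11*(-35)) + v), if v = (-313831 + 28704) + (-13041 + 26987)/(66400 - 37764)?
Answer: -14318/4120999787 ≈ -3.4744e-6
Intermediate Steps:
p(Q) = 2 + 7*Q (p(Q) = 2 + Q*7 = 2 + 7*Q)
v = -4082441413/14318 (v = -285127 + 13946/28636 = -285127 + 13946*(1/28636) = -285127 + 6973/14318 = -4082441413/14318 ≈ -2.8513e+5)
1/(p(11*(-35)) + v) = 1/((2 + 7*(11*(-35))) - 4082441413/14318) = 1/((2 + 7*(-385)) - 4082441413/14318) = 1/((2 - 2695) - 4082441413/14318) = 1/(-2693 - 4082441413/14318) = 1/(-4120999787/14318) = -14318/4120999787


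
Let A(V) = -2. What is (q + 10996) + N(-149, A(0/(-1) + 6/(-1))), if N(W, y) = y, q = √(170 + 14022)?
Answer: 10994 + 4*√887 ≈ 11113.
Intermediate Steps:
q = 4*√887 (q = √14192 = 4*√887 ≈ 119.13)
(q + 10996) + N(-149, A(0/(-1) + 6/(-1))) = (4*√887 + 10996) - 2 = (10996 + 4*√887) - 2 = 10994 + 4*√887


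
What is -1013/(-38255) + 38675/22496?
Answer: 1502300573/860584480 ≈ 1.7457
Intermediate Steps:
-1013/(-38255) + 38675/22496 = -1013*(-1/38255) + 38675*(1/22496) = 1013/38255 + 38675/22496 = 1502300573/860584480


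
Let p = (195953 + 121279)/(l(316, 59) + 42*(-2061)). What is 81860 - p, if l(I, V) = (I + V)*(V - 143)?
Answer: 536937364/6559 ≈ 81863.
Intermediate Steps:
l(I, V) = (-143 + V)*(I + V) (l(I, V) = (I + V)*(-143 + V) = (-143 + V)*(I + V))
p = -17624/6559 (p = (195953 + 121279)/((59² - 143*316 - 143*59 + 316*59) + 42*(-2061)) = 317232/((3481 - 45188 - 8437 + 18644) - 86562) = 317232/(-31500 - 86562) = 317232/(-118062) = 317232*(-1/118062) = -17624/6559 ≈ -2.6870)
81860 - p = 81860 - 1*(-17624/6559) = 81860 + 17624/6559 = 536937364/6559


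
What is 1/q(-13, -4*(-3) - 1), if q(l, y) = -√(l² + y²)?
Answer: -√290/290 ≈ -0.058722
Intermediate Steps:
1/q(-13, -4*(-3) - 1) = 1/(-√((-13)² + (-4*(-3) - 1)²)) = 1/(-√(169 + (12 - 1)²)) = 1/(-√(169 + 11²)) = 1/(-√(169 + 121)) = 1/(-√290) = -√290/290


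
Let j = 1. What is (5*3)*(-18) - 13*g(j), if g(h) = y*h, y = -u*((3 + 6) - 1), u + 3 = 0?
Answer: -582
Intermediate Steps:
u = -3 (u = -3 + 0 = -3)
y = 24 (y = -(-3)*((3 + 6) - 1) = -(-3)*(9 - 1) = -(-3)*8 = -1*(-24) = 24)
g(h) = 24*h
(5*3)*(-18) - 13*g(j) = (5*3)*(-18) - 312 = 15*(-18) - 13*24 = -270 - 312 = -582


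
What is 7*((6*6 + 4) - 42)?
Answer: -14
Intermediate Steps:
7*((6*6 + 4) - 42) = 7*((36 + 4) - 42) = 7*(40 - 42) = 7*(-2) = -14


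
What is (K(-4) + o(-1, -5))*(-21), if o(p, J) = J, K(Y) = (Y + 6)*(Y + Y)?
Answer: 441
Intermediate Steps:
K(Y) = 2*Y*(6 + Y) (K(Y) = (6 + Y)*(2*Y) = 2*Y*(6 + Y))
(K(-4) + o(-1, -5))*(-21) = (2*(-4)*(6 - 4) - 5)*(-21) = (2*(-4)*2 - 5)*(-21) = (-16 - 5)*(-21) = -21*(-21) = 441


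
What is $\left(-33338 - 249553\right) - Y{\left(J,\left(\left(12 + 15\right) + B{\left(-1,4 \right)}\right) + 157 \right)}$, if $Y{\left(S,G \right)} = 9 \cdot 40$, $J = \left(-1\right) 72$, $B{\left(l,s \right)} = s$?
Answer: $-283251$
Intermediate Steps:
$J = -72$
$Y{\left(S,G \right)} = 360$
$\left(-33338 - 249553\right) - Y{\left(J,\left(\left(12 + 15\right) + B{\left(-1,4 \right)}\right) + 157 \right)} = \left(-33338 - 249553\right) - 360 = -282891 - 360 = -283251$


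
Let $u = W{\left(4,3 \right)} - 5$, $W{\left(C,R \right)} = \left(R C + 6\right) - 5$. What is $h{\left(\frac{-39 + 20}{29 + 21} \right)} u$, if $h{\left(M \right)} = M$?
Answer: $- \frac{76}{25} \approx -3.04$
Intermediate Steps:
$W{\left(C,R \right)} = 1 + C R$ ($W{\left(C,R \right)} = \left(C R + 6\right) - 5 = \left(6 + C R\right) - 5 = 1 + C R$)
$u = 8$ ($u = \left(1 + 4 \cdot 3\right) - 5 = \left(1 + 12\right) - 5 = 13 - 5 = 8$)
$h{\left(\frac{-39 + 20}{29 + 21} \right)} u = \frac{-39 + 20}{29 + 21} \cdot 8 = - \frac{19}{50} \cdot 8 = \left(-19\right) \frac{1}{50} \cdot 8 = \left(- \frac{19}{50}\right) 8 = - \frac{76}{25}$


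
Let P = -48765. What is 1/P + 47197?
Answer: 2301561704/48765 ≈ 47197.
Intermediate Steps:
1/P + 47197 = 1/(-48765) + 47197 = -1/48765 + 47197 = 2301561704/48765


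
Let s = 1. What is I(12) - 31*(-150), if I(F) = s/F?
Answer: 55801/12 ≈ 4650.1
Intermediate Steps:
I(F) = 1/F
I(12) - 31*(-150) = 1/12 - 31*(-150) = 1/12 + 4650 = 55801/12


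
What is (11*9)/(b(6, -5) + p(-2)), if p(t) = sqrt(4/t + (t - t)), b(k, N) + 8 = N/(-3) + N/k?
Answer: -25542/1921 - 3564*I*sqrt(2)/1921 ≈ -13.296 - 2.6238*I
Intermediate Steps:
b(k, N) = -8 - N/3 + N/k (b(k, N) = -8 + (N/(-3) + N/k) = -8 + (N*(-1/3) + N/k) = -8 + (-N/3 + N/k) = -8 - N/3 + N/k)
p(t) = 2*sqrt(1/t) (p(t) = sqrt(4/t + 0) = sqrt(4/t) = 2*sqrt(1/t))
(11*9)/(b(6, -5) + p(-2)) = (11*9)/((-8 - 1/3*(-5) - 5/6) + 2*sqrt(1/(-2))) = 99/((-8 + 5/3 - 5*1/6) + 2*sqrt(-1/2)) = 99/((-8 + 5/3 - 5/6) + 2*(I*sqrt(2)/2)) = 99/(-43/6 + I*sqrt(2))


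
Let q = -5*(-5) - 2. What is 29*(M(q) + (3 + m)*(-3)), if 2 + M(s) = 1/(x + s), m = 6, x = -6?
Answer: -14268/17 ≈ -839.29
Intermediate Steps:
q = 23 (q = 25 - 2 = 23)
M(s) = -2 + 1/(-6 + s)
29*(M(q) + (3 + m)*(-3)) = 29*((13 - 2*23)/(-6 + 23) + (3 + 6)*(-3)) = 29*((13 - 46)/17 + 9*(-3)) = 29*((1/17)*(-33) - 27) = 29*(-33/17 - 27) = 29*(-492/17) = -14268/17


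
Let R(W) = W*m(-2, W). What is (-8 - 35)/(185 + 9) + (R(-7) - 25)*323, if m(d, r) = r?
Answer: 1503845/194 ≈ 7751.8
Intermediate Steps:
R(W) = W² (R(W) = W*W = W²)
(-8 - 35)/(185 + 9) + (R(-7) - 25)*323 = (-8 - 35)/(185 + 9) + ((-7)² - 25)*323 = -43/194 + (49 - 25)*323 = -43*1/194 + 24*323 = -43/194 + 7752 = 1503845/194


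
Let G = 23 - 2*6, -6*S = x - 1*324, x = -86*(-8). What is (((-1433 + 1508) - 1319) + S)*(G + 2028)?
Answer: -7980646/3 ≈ -2.6602e+6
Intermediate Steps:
x = 688
S = -182/3 (S = -(688 - 1*324)/6 = -(688 - 324)/6 = -⅙*364 = -182/3 ≈ -60.667)
G = 11 (G = 23 - 12 = 11)
(((-1433 + 1508) - 1319) + S)*(G + 2028) = (((-1433 + 1508) - 1319) - 182/3)*(11 + 2028) = ((75 - 1319) - 182/3)*2039 = (-1244 - 182/3)*2039 = -3914/3*2039 = -7980646/3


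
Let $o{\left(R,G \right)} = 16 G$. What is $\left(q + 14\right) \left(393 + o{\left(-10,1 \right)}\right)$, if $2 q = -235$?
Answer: $- \frac{84663}{2} \approx -42332.0$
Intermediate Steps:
$q = - \frac{235}{2}$ ($q = \frac{1}{2} \left(-235\right) = - \frac{235}{2} \approx -117.5$)
$\left(q + 14\right) \left(393 + o{\left(-10,1 \right)}\right) = \left(- \frac{235}{2} + 14\right) \left(393 + 16 \cdot 1\right) = - \frac{207 \left(393 + 16\right)}{2} = \left(- \frac{207}{2}\right) 409 = - \frac{84663}{2}$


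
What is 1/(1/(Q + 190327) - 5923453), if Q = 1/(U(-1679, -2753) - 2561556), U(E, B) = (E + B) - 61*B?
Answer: -456414613984/2703550514444968697 ≈ -1.6882e-7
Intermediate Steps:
U(E, B) = E - 60*B (U(E, B) = (B + E) - 61*B = E - 60*B)
Q = -1/2398055 (Q = 1/((-1679 - 60*(-2753)) - 2561556) = 1/((-1679 + 165180) - 2561556) = 1/(163501 - 2561556) = 1/(-2398055) = -1/2398055 ≈ -4.1700e-7)
1/(1/(Q + 190327) - 5923453) = 1/(1/(-1/2398055 + 190327) - 5923453) = 1/(1/(456414613984/2398055) - 5923453) = 1/(2398055/456414613984 - 5923453) = 1/(-2703550514444968697/456414613984) = -456414613984/2703550514444968697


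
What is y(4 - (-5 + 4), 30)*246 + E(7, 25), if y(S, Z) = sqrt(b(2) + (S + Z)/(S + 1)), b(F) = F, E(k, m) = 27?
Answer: 27 + 41*sqrt(282) ≈ 715.51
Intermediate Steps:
y(S, Z) = sqrt(2 + (S + Z)/(1 + S)) (y(S, Z) = sqrt(2 + (S + Z)/(S + 1)) = sqrt(2 + (S + Z)/(1 + S)))
y(4 - (-5 + 4), 30)*246 + E(7, 25) = sqrt((2 + 30 + 3*(4 - (-5 + 4)))/(1 + (4 - (-5 + 4))))*246 + 27 = sqrt((2 + 30 + 3*(4 - 1*(-1)))/(1 + (4 - 1*(-1))))*246 + 27 = sqrt((2 + 30 + 3*(4 + 1))/(1 + (4 + 1)))*246 + 27 = sqrt((2 + 30 + 3*5)/(1 + 5))*246 + 27 = sqrt((2 + 30 + 15)/6)*246 + 27 = sqrt((1/6)*47)*246 + 27 = sqrt(47/6)*246 + 27 = (sqrt(282)/6)*246 + 27 = 41*sqrt(282) + 27 = 27 + 41*sqrt(282)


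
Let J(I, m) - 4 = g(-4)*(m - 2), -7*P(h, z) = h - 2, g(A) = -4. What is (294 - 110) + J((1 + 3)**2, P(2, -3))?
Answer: 196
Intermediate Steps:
P(h, z) = 2/7 - h/7 (P(h, z) = -(h - 2)/7 = -(-2 + h)/7 = 2/7 - h/7)
J(I, m) = 12 - 4*m (J(I, m) = 4 - 4*(m - 2) = 4 - 4*(-2 + m) = 4 + (8 - 4*m) = 12 - 4*m)
(294 - 110) + J((1 + 3)**2, P(2, -3)) = (294 - 110) + (12 - 4*(2/7 - 1/7*2)) = 184 + (12 - 4*(2/7 - 2/7)) = 184 + (12 - 4*0) = 184 + (12 + 0) = 184 + 12 = 196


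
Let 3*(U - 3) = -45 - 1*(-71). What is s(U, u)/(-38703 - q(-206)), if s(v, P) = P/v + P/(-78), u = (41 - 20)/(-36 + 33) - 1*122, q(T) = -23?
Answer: 8557/35198800 ≈ 0.00024310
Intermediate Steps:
U = 35/3 (U = 3 + (-45 - 1*(-71))/3 = 3 + (-45 + 71)/3 = 3 + (⅓)*26 = 3 + 26/3 = 35/3 ≈ 11.667)
u = -129 (u = 21/(-3) - 122 = 21*(-⅓) - 122 = -7 - 122 = -129)
s(v, P) = -P/78 + P/v (s(v, P) = P/v + P*(-1/78) = P/v - P/78 = -P/78 + P/v)
s(U, u)/(-38703 - q(-206)) = (-1/78*(-129) - 129/35/3)/(-38703 - 1*(-23)) = (43/26 - 129*3/35)/(-38703 + 23) = (43/26 - 387/35)/(-38680) = -8557/910*(-1/38680) = 8557/35198800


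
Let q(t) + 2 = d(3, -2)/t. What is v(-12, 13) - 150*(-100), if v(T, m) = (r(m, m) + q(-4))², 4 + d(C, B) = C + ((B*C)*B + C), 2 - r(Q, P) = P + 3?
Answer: 61521/4 ≈ 15380.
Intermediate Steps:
r(Q, P) = -1 - P (r(Q, P) = 2 - (P + 3) = 2 - (3 + P) = 2 + (-3 - P) = -1 - P)
d(C, B) = -4 + 2*C + C*B² (d(C, B) = -4 + (C + ((B*C)*B + C)) = -4 + (C + (C*B² + C)) = -4 + (C + (C + C*B²)) = -4 + (2*C + C*B²) = -4 + 2*C + C*B²)
q(t) = -2 + 14/t (q(t) = -2 + (-4 + 2*3 + 3*(-2)²)/t = -2 + (-4 + 6 + 3*4)/t = -2 + (-4 + 6 + 12)/t = -2 + 14/t)
v(T, m) = (-13/2 - m)² (v(T, m) = ((-1 - m) + (-2 + 14/(-4)))² = ((-1 - m) + (-2 + 14*(-¼)))² = ((-1 - m) + (-2 - 7/2))² = ((-1 - m) - 11/2)² = (-13/2 - m)²)
v(-12, 13) - 150*(-100) = (13 + 2*13)²/4 - 150*(-100) = (13 + 26)²/4 + 15000 = (¼)*39² + 15000 = (¼)*1521 + 15000 = 1521/4 + 15000 = 61521/4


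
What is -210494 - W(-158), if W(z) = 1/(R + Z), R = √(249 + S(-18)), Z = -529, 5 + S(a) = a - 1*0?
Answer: -58857279281/279615 + √226/279615 ≈ -2.1049e+5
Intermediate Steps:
S(a) = -5 + a (S(a) = -5 + (a - 1*0) = -5 + (a + 0) = -5 + a)
R = √226 (R = √(249 + (-5 - 18)) = √(249 - 23) = √226 ≈ 15.033)
W(z) = 1/(-529 + √226) (W(z) = 1/(√226 - 529) = 1/(-529 + √226))
-210494 - W(-158) = -210494 - (-529/279615 - √226/279615) = -210494 + (529/279615 + √226/279615) = -58857279281/279615 + √226/279615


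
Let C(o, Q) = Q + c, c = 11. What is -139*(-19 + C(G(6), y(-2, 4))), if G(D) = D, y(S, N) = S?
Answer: 1390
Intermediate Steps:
C(o, Q) = 11 + Q (C(o, Q) = Q + 11 = 11 + Q)
-139*(-19 + C(G(6), y(-2, 4))) = -139*(-19 + (11 - 2)) = -139*(-19 + 9) = -139*(-10) = 1390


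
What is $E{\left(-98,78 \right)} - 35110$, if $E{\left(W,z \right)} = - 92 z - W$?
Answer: $-42188$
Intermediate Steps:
$E{\left(W,z \right)} = - W - 92 z$
$E{\left(-98,78 \right)} - 35110 = \left(\left(-1\right) \left(-98\right) - 7176\right) - 35110 = \left(98 - 7176\right) - 35110 = -7078 - 35110 = -42188$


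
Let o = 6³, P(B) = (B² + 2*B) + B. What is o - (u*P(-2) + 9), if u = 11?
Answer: 229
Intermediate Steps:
P(B) = B² + 3*B
o = 216
o - (u*P(-2) + 9) = 216 - (11*(-2*(3 - 2)) + 9) = 216 - (11*(-2*1) + 9) = 216 - (11*(-2) + 9) = 216 - (-22 + 9) = 216 - 1*(-13) = 216 + 13 = 229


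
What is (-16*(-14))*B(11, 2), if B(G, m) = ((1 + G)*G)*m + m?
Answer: 59584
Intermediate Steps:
B(G, m) = m + G*m*(1 + G) (B(G, m) = (G*(1 + G))*m + m = G*m*(1 + G) + m = m + G*m*(1 + G))
(-16*(-14))*B(11, 2) = (-16*(-14))*(2*(1 + 11 + 11**2)) = 224*(2*(1 + 11 + 121)) = 224*(2*133) = 224*266 = 59584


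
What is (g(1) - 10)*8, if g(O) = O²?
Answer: -72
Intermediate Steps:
(g(1) - 10)*8 = (1² - 10)*8 = (1 - 10)*8 = -9*8 = -72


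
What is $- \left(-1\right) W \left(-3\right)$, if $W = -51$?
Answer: $153$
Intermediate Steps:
$- \left(-1\right) W \left(-3\right) = - \left(-1\right) \left(\left(-51\right) \left(-3\right)\right) = - \left(-1\right) 153 = \left(-1\right) \left(-153\right) = 153$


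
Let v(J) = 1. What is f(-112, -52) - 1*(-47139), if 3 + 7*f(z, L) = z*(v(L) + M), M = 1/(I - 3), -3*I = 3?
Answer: 329886/7 ≈ 47127.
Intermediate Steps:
I = -1 (I = -1/3*3 = -1)
M = -1/4 (M = 1/(-1 - 3) = 1/(-4) = -1/4 ≈ -0.25000)
f(z, L) = -3/7 + 3*z/28 (f(z, L) = -3/7 + (z*(1 - 1/4))/7 = -3/7 + (z*(3/4))/7 = -3/7 + (3*z/4)/7 = -3/7 + 3*z/28)
f(-112, -52) - 1*(-47139) = (-3/7 + (3/28)*(-112)) - 1*(-47139) = (-3/7 - 12) + 47139 = -87/7 + 47139 = 329886/7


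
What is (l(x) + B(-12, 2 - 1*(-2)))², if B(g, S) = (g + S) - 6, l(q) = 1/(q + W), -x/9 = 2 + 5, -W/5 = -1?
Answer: 660969/3364 ≈ 196.48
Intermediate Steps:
W = 5 (W = -5*(-1) = 5)
x = -63 (x = -9*(2 + 5) = -9*7 = -63)
l(q) = 1/(5 + q) (l(q) = 1/(q + 5) = 1/(5 + q))
B(g, S) = -6 + S + g (B(g, S) = (S + g) - 6 = -6 + S + g)
(l(x) + B(-12, 2 - 1*(-2)))² = (1/(5 - 63) + (-6 + (2 - 1*(-2)) - 12))² = (1/(-58) + (-6 + (2 + 2) - 12))² = (-1/58 + (-6 + 4 - 12))² = (-1/58 - 14)² = (-813/58)² = 660969/3364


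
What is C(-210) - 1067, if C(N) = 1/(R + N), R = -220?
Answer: -458811/430 ≈ -1067.0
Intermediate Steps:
C(N) = 1/(-220 + N)
C(-210) - 1067 = 1/(-220 - 210) - 1067 = 1/(-430) - 1067 = -1/430 - 1067 = -458811/430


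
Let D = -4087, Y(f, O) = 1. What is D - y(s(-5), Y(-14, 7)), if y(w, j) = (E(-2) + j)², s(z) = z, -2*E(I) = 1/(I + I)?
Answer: -261649/64 ≈ -4088.3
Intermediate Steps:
E(I) = -1/(4*I) (E(I) = -1/(2*(I + I)) = -1/(2*I)/2 = -1/(4*I))
y(w, j) = (⅛ + j)² (y(w, j) = (-¼/(-2) + j)² = (-¼*(-½) + j)² = (⅛ + j)²)
D - y(s(-5), Y(-14, 7)) = -4087 - (1 + 8*1)²/64 = -4087 - (1 + 8)²/64 = -4087 - 9²/64 = -4087 - 81/64 = -261649/64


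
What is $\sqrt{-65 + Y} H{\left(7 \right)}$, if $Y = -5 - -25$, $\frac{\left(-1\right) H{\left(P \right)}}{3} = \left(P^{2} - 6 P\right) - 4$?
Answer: $- 27 i \sqrt{5} \approx - 60.374 i$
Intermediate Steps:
$H{\left(P \right)} = 12 - 3 P^{2} + 18 P$ ($H{\left(P \right)} = - 3 \left(\left(P^{2} - 6 P\right) - 4\right) = - 3 \left(-4 + P^{2} - 6 P\right) = 12 - 3 P^{2} + 18 P$)
$Y = 20$ ($Y = -5 + 25 = 20$)
$\sqrt{-65 + Y} H{\left(7 \right)} = \sqrt{-65 + 20} \left(12 - 3 \cdot 7^{2} + 18 \cdot 7\right) = \sqrt{-45} \left(12 - 147 + 126\right) = 3 i \sqrt{5} \left(12 - 147 + 126\right) = 3 i \sqrt{5} \left(-9\right) = - 27 i \sqrt{5}$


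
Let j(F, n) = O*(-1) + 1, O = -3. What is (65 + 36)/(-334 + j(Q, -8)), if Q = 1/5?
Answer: -101/330 ≈ -0.30606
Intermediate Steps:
Q = 1/5 ≈ 0.20000
j(F, n) = 4 (j(F, n) = -3*(-1) + 1 = 3 + 1 = 4)
(65 + 36)/(-334 + j(Q, -8)) = (65 + 36)/(-334 + 4) = 101/(-330) = 101*(-1/330) = -101/330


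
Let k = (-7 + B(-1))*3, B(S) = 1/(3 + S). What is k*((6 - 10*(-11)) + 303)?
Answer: -16341/2 ≈ -8170.5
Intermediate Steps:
k = -39/2 (k = (-7 + 1/(3 - 1))*3 = (-7 + 1/2)*3 = (-7 + ½)*3 = -13/2*3 = -39/2 ≈ -19.500)
k*((6 - 10*(-11)) + 303) = -39*((6 - 10*(-11)) + 303)/2 = -39*((6 + 110) + 303)/2 = -39*(116 + 303)/2 = -39/2*419 = -16341/2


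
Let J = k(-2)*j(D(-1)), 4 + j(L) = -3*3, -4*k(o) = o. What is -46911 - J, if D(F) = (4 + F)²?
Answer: -93809/2 ≈ -46905.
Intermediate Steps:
k(o) = -o/4
j(L) = -13 (j(L) = -4 - 3*3 = -4 - 9 = -13)
J = -13/2 (J = -¼*(-2)*(-13) = (½)*(-13) = -13/2 ≈ -6.5000)
-46911 - J = -46911 - 1*(-13/2) = -46911 + 13/2 = -93809/2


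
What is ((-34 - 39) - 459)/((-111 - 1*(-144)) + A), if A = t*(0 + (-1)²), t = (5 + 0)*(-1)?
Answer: -19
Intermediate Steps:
t = -5 (t = 5*(-1) = -5)
A = -5 (A = -5*(0 + (-1)²) = -5*(0 + 1) = -5*1 = -5)
((-34 - 39) - 459)/((-111 - 1*(-144)) + A) = ((-34 - 39) - 459)/((-111 - 1*(-144)) - 5) = (-73 - 459)/((-111 + 144) - 5) = -532/(33 - 5) = -532/28 = -532*1/28 = -19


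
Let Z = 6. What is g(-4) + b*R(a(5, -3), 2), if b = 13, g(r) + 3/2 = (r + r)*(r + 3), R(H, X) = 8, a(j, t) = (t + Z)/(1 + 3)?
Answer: 221/2 ≈ 110.50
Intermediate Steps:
a(j, t) = 3/2 + t/4 (a(j, t) = (t + 6)/(1 + 3) = (6 + t)/4 = (6 + t)*(¼) = 3/2 + t/4)
g(r) = -3/2 + 2*r*(3 + r) (g(r) = -3/2 + (r + r)*(r + 3) = -3/2 + (2*r)*(3 + r) = -3/2 + 2*r*(3 + r))
g(-4) + b*R(a(5, -3), 2) = (-3/2 + 2*(-4)² + 6*(-4)) + 13*8 = (-3/2 + 2*16 - 24) + 104 = (-3/2 + 32 - 24) + 104 = 13/2 + 104 = 221/2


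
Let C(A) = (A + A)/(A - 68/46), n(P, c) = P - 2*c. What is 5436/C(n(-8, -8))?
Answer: 101925/46 ≈ 2215.8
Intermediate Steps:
C(A) = 2*A/(-34/23 + A) (C(A) = (2*A)/(A - 68*1/46) = (2*A)/(A - 34/23) = (2*A)/(-34/23 + A) = 2*A/(-34/23 + A))
5436/C(n(-8, -8)) = 5436/((46*(-8 - 2*(-8))/(-34 + 23*(-8 - 2*(-8))))) = 5436/((46*(-8 + 16)/(-34 + 23*(-8 + 16)))) = 5436/((46*8/(-34 + 23*8))) = 5436/((46*8/(-34 + 184))) = 5436/((46*8/150)) = 5436/((46*8*(1/150))) = 5436/(184/75) = 5436*(75/184) = 101925/46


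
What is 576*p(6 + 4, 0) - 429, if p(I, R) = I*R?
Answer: -429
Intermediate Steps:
576*p(6 + 4, 0) - 429 = 576*((6 + 4)*0) - 429 = 576*(10*0) - 429 = 576*0 - 429 = 0 - 429 = -429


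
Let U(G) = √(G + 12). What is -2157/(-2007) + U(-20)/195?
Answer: 719/669 + 2*I*√2/195 ≈ 1.0747 + 0.014505*I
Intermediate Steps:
U(G) = √(12 + G)
-2157/(-2007) + U(-20)/195 = -2157/(-2007) + √(12 - 20)/195 = -2157*(-1/2007) + √(-8)*(1/195) = 719/669 + (2*I*√2)*(1/195) = 719/669 + 2*I*√2/195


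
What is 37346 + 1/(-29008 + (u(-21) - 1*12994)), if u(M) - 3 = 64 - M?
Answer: 1565320243/41914 ≈ 37346.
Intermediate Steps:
u(M) = 67 - M (u(M) = 3 + (64 - M) = 67 - M)
37346 + 1/(-29008 + (u(-21) - 1*12994)) = 37346 + 1/(-29008 + ((67 - 1*(-21)) - 1*12994)) = 37346 + 1/(-29008 + ((67 + 21) - 12994)) = 37346 + 1/(-29008 + (88 - 12994)) = 37346 + 1/(-29008 - 12906) = 37346 + 1/(-41914) = 37346 - 1/41914 = 1565320243/41914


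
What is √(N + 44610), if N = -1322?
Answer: 2*√10822 ≈ 208.06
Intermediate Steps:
√(N + 44610) = √(-1322 + 44610) = √43288 = 2*√10822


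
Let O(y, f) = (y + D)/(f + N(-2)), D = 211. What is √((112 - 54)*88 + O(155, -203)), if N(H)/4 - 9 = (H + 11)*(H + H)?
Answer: √493550158/311 ≈ 71.434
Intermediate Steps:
N(H) = 36 + 8*H*(11 + H) (N(H) = 36 + 4*((H + 11)*(H + H)) = 36 + 4*((11 + H)*(2*H)) = 36 + 4*(2*H*(11 + H)) = 36 + 8*H*(11 + H))
O(y, f) = (211 + y)/(-108 + f) (O(y, f) = (y + 211)/(f + (36 + 8*(-2)² + 88*(-2))) = (211 + y)/(f + (36 + 8*4 - 176)) = (211 + y)/(f + (36 + 32 - 176)) = (211 + y)/(f - 108) = (211 + y)/(-108 + f))
√((112 - 54)*88 + O(155, -203)) = √((112 - 54)*88 + (211 + 155)/(-108 - 203)) = √(58*88 + 366/(-311)) = √(5104 - 1/311*366) = √(5104 - 366/311) = √(1586978/311) = √493550158/311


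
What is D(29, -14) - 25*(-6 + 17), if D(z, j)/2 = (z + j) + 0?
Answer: -245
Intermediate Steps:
D(z, j) = 2*j + 2*z (D(z, j) = 2*((z + j) + 0) = 2*((j + z) + 0) = 2*(j + z) = 2*j + 2*z)
D(29, -14) - 25*(-6 + 17) = (2*(-14) + 2*29) - 25*(-6 + 17) = (-28 + 58) - 25*11 = 30 - 1*275 = 30 - 275 = -245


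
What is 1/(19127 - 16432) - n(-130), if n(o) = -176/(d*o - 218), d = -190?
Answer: 249401/32989495 ≈ 0.0075600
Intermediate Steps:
n(o) = -176/(-218 - 190*o) (n(o) = -176/(-190*o - 218) = -176/(-218 - 190*o))
1/(19127 - 16432) - n(-130) = 1/(19127 - 16432) - 88/(109 + 95*(-130)) = 1/2695 - 88/(109 - 12350) = 1/2695 - 88/(-12241) = 1/2695 - 88*(-1)/12241 = 1/2695 - 1*(-88/12241) = 1/2695 + 88/12241 = 249401/32989495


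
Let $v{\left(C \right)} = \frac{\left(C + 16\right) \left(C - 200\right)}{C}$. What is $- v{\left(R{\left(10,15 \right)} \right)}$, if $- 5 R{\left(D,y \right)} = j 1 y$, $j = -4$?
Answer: $\frac{1316}{3} \approx 438.67$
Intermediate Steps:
$R{\left(D,y \right)} = \frac{4 y}{5}$ ($R{\left(D,y \right)} = - \frac{\left(-4\right) 1 y}{5} = - \frac{\left(-4\right) y}{5} = \frac{4 y}{5}$)
$v{\left(C \right)} = \frac{\left(-200 + C\right) \left(16 + C\right)}{C}$ ($v{\left(C \right)} = \frac{\left(16 + C\right) \left(-200 + C\right)}{C} = \frac{\left(-200 + C\right) \left(16 + C\right)}{C}$)
$- v{\left(R{\left(10,15 \right)} \right)} = - (-184 + \frac{4}{5} \cdot 15 - \frac{3200}{\frac{4}{5} \cdot 15}) = - (-184 + 12 - \frac{3200}{12}) = - (-184 + 12 - \frac{800}{3}) = \left(-1\right) \left(- \frac{1316}{3}\right) = \frac{1316}{3}$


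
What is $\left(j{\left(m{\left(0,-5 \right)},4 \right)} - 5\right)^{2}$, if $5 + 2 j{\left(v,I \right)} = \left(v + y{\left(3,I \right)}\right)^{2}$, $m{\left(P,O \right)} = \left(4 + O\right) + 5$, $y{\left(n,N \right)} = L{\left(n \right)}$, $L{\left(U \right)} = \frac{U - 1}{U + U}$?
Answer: $\frac{289}{81} \approx 3.5679$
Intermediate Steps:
$L{\left(U \right)} = \frac{-1 + U}{2 U}$
$y{\left(n,N \right)} = \frac{-1 + n}{2 n}$
$m{\left(P,O \right)} = 9 + O$
$j{\left(v,I \right)} = - \frac{5}{2} + \frac{\left(\frac{1}{3} + v\right)^{2}}{2}$ ($j{\left(v,I \right)} = - \frac{5}{2} + \frac{\left(v + \frac{-1 + 3}{2 \cdot 3}\right)^{2}}{2} = - \frac{5}{2} + \frac{\left(v + \frac{1}{2} \cdot \frac{1}{3} \cdot 2\right)^{2}}{2} = - \frac{5}{2} + \frac{\left(v + \frac{1}{3}\right)^{2}}{2} = - \frac{5}{2} + \frac{\left(\frac{1}{3} + v\right)^{2}}{2}$)
$\left(j{\left(m{\left(0,-5 \right)},4 \right)} - 5\right)^{2} = \left(\left(- \frac{5}{2} + \frac{\left(1 + 3 \left(9 - 5\right)\right)^{2}}{18}\right) - 5\right)^{2} = \left(\left(- \frac{5}{2} + \frac{\left(1 + 3 \cdot 4\right)^{2}}{18}\right) - 5\right)^{2} = \left(\left(- \frac{5}{2} + \frac{\left(1 + 12\right)^{2}}{18}\right) - 5\right)^{2} = \left(\left(- \frac{5}{2} + \frac{13^{2}}{18}\right) - 5\right)^{2} = \left(\left(- \frac{5}{2} + \frac{1}{18} \cdot 169\right) - 5\right)^{2} = \left(\left(- \frac{5}{2} + \frac{169}{18}\right) - 5\right)^{2} = \left(\frac{62}{9} - 5\right)^{2} = \left(\frac{17}{9}\right)^{2} = \frac{289}{81}$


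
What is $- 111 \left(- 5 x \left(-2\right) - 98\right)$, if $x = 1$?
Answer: $9768$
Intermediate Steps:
$- 111 \left(- 5 x \left(-2\right) - 98\right) = - 111 \left(\left(-5\right) 1 \left(-2\right) - 98\right) = - 111 \left(\left(-5\right) \left(-2\right) - 98\right) = - 111 \left(10 - 98\right) = \left(-111\right) \left(-88\right) = 9768$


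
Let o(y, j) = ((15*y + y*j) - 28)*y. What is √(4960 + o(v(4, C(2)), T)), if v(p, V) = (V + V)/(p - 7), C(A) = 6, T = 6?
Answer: 52*√2 ≈ 73.539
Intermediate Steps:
v(p, V) = 2*V/(-7 + p) (v(p, V) = (2*V)/(-7 + p) = 2*V/(-7 + p))
o(y, j) = y*(-28 + 15*y + j*y) (o(y, j) = ((15*y + j*y) - 28)*y = (-28 + 15*y + j*y)*y = y*(-28 + 15*y + j*y))
√(4960 + o(v(4, C(2)), T)) = √(4960 + (2*6/(-7 + 4))*(-28 + 15*(2*6/(-7 + 4)) + 6*(2*6/(-7 + 4)))) = √(4960 + (2*6/(-3))*(-28 + 15*(2*6/(-3)) + 6*(2*6/(-3)))) = √(4960 + (2*6*(-⅓))*(-28 + 15*(2*6*(-⅓)) + 6*(2*6*(-⅓)))) = √(4960 - 4*(-28 + 15*(-4) + 6*(-4))) = √(4960 - 4*(-28 - 60 - 24)) = √(4960 - 4*(-112)) = √(4960 + 448) = √5408 = 52*√2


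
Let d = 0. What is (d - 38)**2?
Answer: 1444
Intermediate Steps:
(d - 38)**2 = (0 - 38)**2 = (-38)**2 = 1444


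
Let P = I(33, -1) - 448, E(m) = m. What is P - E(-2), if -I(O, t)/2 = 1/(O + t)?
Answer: -7137/16 ≈ -446.06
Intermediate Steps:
I(O, t) = -2/(O + t)
P = -7169/16 (P = -2/(33 - 1) - 448 = -2/32 - 448 = -2*1/32 - 448 = -1/16 - 448 = -7169/16 ≈ -448.06)
P - E(-2) = -7169/16 - 1*(-2) = -7169/16 + 2 = -7137/16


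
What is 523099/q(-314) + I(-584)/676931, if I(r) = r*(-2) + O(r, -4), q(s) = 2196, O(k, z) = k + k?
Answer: 523099/2196 ≈ 238.21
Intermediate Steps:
O(k, z) = 2*k
I(r) = 0 (I(r) = r*(-2) + 2*r = -2*r + 2*r = 0)
523099/q(-314) + I(-584)/676931 = 523099/2196 + 0/676931 = 523099*(1/2196) + 0*(1/676931) = 523099/2196 + 0 = 523099/2196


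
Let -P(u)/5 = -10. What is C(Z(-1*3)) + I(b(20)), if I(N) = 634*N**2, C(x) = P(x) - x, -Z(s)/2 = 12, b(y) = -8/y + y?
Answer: 6090786/25 ≈ 2.4363e+5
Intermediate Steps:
P(u) = 50 (P(u) = -5*(-10) = 50)
b(y) = y - 8/y
Z(s) = -24 (Z(s) = -2*12 = -24)
C(x) = 50 - x
C(Z(-1*3)) + I(b(20)) = (50 - 1*(-24)) + 634*(20 - 8/20)**2 = (50 + 24) + 634*(20 - 8*1/20)**2 = 74 + 634*(20 - 2/5)**2 = 74 + 634*(98/5)**2 = 74 + 634*(9604/25) = 74 + 6088936/25 = 6090786/25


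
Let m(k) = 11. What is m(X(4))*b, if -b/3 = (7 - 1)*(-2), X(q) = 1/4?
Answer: 396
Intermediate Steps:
X(q) = ¼
b = 36 (b = -3*(7 - 1)*(-2) = -18*(-2) = -3*(-12) = 36)
m(X(4))*b = 11*36 = 396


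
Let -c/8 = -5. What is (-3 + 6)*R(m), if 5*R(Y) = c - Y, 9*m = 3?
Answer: 119/5 ≈ 23.800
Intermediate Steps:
c = 40 (c = -8*(-5) = 40)
m = ⅓ (m = (⅑)*3 = ⅓ ≈ 0.33333)
R(Y) = 8 - Y/5 (R(Y) = (40 - Y)/5 = 8 - Y/5)
(-3 + 6)*R(m) = (-3 + 6)*(8 - ⅕*⅓) = 3*(8 - 1/15) = 3*(119/15) = 119/5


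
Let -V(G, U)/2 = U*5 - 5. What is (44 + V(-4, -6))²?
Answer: 12996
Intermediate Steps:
V(G, U) = 10 - 10*U (V(G, U) = -2*(U*5 - 5) = -2*(5*U - 5) = -2*(-5 + 5*U) = 10 - 10*U)
(44 + V(-4, -6))² = (44 + (10 - 10*(-6)))² = (44 + (10 + 60))² = (44 + 70)² = 114² = 12996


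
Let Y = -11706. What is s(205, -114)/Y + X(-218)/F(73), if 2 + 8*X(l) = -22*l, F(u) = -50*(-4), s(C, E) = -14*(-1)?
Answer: 14024041/4682400 ≈ 2.9951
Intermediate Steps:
s(C, E) = 14
F(u) = 200
X(l) = -¼ - 11*l/4 (X(l) = -¼ + (-22*l)/8 = -¼ - 11*l/4)
s(205, -114)/Y + X(-218)/F(73) = 14/(-11706) + (-¼ - 11/4*(-218))/200 = 14*(-1/11706) + (-¼ + 1199/2)*(1/200) = -7/5853 + (2397/4)*(1/200) = -7/5853 + 2397/800 = 14024041/4682400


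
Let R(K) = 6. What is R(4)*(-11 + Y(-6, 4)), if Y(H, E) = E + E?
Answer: -18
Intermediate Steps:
Y(H, E) = 2*E
R(4)*(-11 + Y(-6, 4)) = 6*(-11 + 2*4) = 6*(-11 + 8) = 6*(-3) = -18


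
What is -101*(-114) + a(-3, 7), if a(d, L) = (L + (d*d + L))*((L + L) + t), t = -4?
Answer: 11744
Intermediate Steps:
a(d, L) = (-4 + 2*L)*(d**2 + 2*L) (a(d, L) = (L + (d*d + L))*((L + L) - 4) = (L + (d**2 + L))*(2*L - 4) = (L + (L + d**2))*(-4 + 2*L) = (d**2 + 2*L)*(-4 + 2*L) = (-4 + 2*L)*(d**2 + 2*L))
-101*(-114) + a(-3, 7) = -101*(-114) + (-8*7 - 4*(-3)**2 + 4*7**2 + 2*7*(-3)**2) = 11514 + (-56 - 4*9 + 4*49 + 2*7*9) = 11514 + (-56 - 36 + 196 + 126) = 11514 + 230 = 11744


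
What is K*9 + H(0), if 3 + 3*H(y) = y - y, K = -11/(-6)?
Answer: 31/2 ≈ 15.500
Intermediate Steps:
K = 11/6 (K = -11*(-⅙) = 11/6 ≈ 1.8333)
H(y) = -1 (H(y) = -1 + (y - y)/3 = -1 + (⅓)*0 = -1 + 0 = -1)
K*9 + H(0) = (11/6)*9 - 1 = 33/2 - 1 = 31/2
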